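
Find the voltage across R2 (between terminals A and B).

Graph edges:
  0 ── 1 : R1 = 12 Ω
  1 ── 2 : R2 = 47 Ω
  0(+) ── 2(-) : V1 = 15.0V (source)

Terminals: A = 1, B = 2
R1 and R2 are in series across V1 (node 0 → node 1 → node 2), and the output A–B is taken across R2, so this is a voltage divider.
Series current: I = V1/(R1 + R2) = 15/(12 + 47) = 15/59 = 0.2542 A
V_R2 = I × R2 = V1 × R2/(R1 + R2) = 15 × 47/59 = 11.95 V

Final answer: 11.95 V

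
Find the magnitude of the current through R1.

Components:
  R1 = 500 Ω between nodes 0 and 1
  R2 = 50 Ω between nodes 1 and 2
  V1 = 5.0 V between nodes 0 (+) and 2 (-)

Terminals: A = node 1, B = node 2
Nodal analysis, taking node 2 as the 0 V reference.
Source V1 fixes V_0 = 5 V.
KCL at each unknown node (sum of currents leaving = 0; resistances in Ω):
  Node 1: (V_1 - 5)/500 + (V_1 - 0)/50 = 0
Collecting terms: 0.022 × V_1 = 0.01  =>  V_1 = 0.4545 V
I_R1 = (V_0 - V_1)/R1 = (5 - 0.4545)/500 = 0.009091 A
|I_R1| = 0.009091 A

Final answer: |I_R1| = 0.009091 A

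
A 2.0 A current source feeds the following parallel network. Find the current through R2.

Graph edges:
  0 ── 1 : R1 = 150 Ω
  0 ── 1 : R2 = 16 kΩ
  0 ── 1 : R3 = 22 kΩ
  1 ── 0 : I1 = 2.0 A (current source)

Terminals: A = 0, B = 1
All resistors sit directly between nodes 0 and 1, so they are in parallel and share one voltage V; the full source current 2 A splits among them.
1/R_par = 1/150 + 1/16000 + 1/22000 = 0.006775 S  =>  R_par = 147.6 Ω
V = I × R_par = 2 × 147.6 = 295.2 V
I_R2 = V/R2 = 295.2/16000 = 0.01845 A

Final answer: 0.01845 A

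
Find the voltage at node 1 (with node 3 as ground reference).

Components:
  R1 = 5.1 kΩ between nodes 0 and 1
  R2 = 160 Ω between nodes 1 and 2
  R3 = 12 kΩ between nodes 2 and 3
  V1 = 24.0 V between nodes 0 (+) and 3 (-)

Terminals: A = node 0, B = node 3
Nodal analysis, taking node 3 as the 0 V reference.
Source V1 fixes V_0 = 24 V.
KCL at each unknown node (sum of currents leaving = 0; resistances in Ω):
  Node 1: (V_1 - 24)/5100 + (V_1 - V_2)/160 = 0
  Node 2: (V_2 - V_1)/160 + (V_2 - 0)/12000 = 0
Collecting terms (coefficients in siemens):
  0.006446·V_1 - 0.00625·V_2 = 0.004706
  0.006333·V_2 - 0.00625·V_1 = 0
Determinant D = (0.006446)(0.006333) - (-0.00625)(-0.00625) = 0.000001763
V_1 = [(0.004706)(0.006333) - (-0.00625)(0)]/D = 16.91 V
V_2 = [(0.006446)(0) - (0.004706)(-0.00625)]/D = 16.69 V
The requested potential is V_1 = 16.91 V.

Final answer: V_1 = 16.91 V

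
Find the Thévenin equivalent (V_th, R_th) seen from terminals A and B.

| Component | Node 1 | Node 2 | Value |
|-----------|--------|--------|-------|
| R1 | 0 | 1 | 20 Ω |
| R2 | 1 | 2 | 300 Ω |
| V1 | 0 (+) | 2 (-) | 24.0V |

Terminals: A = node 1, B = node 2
Step 1 — V_th is the open-circuit voltage V_A - V_B (nothing connected across the terminals).
Nodal analysis, taking node 2 as the 0 V reference.
Source V1 fixes V_0 = 24 V.
KCL at each unknown node (sum of currents leaving = 0; resistances in Ω):
  Node 1: (V_1 - 24)/20 + (V_1 - 0)/300 = 0
Collecting terms: 0.05333 × V_1 = 1.2  =>  V_1 = 22.5 V
V_th = V_1 - V_2 = 22.5 - 0 = 22.5 V
Step 2 — R_th: zero the source — replace V1 by a short circuit (node 2 merges into node 0) — and find the resistance seen between A (node 1) and B (node 0).
Reduce the network between node 1 (A) and node 0 (B) by series/parallel combination:
  Rp1 = R1 ‖ R2 (parallel, both between nodes 0 and 1) = 1/(1/20 + 1/300) = 18.75 Ω
R_th = 18.75 Ω

Final answer: V_th = 22.5 V, R_th = 18.75 Ω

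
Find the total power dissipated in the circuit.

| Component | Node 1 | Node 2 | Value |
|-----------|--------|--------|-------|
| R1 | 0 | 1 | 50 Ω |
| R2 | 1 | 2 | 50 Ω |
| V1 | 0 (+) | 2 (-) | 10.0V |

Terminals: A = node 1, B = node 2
Nodal analysis, taking node 2 as the 0 V reference.
Source V1 fixes V_0 = 10 V.
KCL at each unknown node (sum of currents leaving = 0; resistances in Ω):
  Node 1: (V_1 - 10)/50 + (V_1 - 0)/50 = 0
Collecting terms: 0.04 × V_1 = 0.2  =>  V_1 = 5 V
Power in each resistor, P = (ΔV)²/R:
  P_R1 = (10 - 5)²/50 = 0.5 W
  P_R2 = (5 - 0)²/50 = 0.5 W
P_total = P_R1 + P_R2 = 1 W

Final answer: 1 W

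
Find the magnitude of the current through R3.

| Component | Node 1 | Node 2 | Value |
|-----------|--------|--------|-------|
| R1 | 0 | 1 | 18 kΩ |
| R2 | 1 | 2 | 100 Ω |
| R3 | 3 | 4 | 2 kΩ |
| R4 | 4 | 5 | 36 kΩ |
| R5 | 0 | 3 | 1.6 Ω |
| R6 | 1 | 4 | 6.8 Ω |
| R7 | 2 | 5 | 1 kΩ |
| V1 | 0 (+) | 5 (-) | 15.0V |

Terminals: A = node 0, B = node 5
Nodal analysis, taking node 5 as the 0 V reference.
Source V1 fixes V_0 = 15 V.
KCL at each unknown node (sum of currents leaving = 0; resistances in Ω):
  Node 1: (V_1 - 15)/18000 + (V_1 - V_2)/100 + (V_1 - V_4)/6.8 = 0
  Node 2: (V_2 - V_1)/100 + (V_2 - 0)/1000 = 0
  Node 3: (V_3 - V_4)/2000 + (V_3 - 15)/1.6 = 0
  Node 4: (V_4 - V_3)/2000 + (V_4 - 0)/36000 + (V_4 - V_1)/6.8 = 0
Collecting terms (coefficients in siemens):
  0.1571·V_1 - 0.01·V_2 - 0.1471·V_4 = 0.0008333
  0.011·V_2 - 0.01·V_1 = 0
  0.6255·V_3 - 0.0005·V_4 = 9.375
  0.1476·V_4 - 0.1471·V_1 - 0.0005·V_3 = 0
Solving these 4 simultaneous equations (Gaussian elimination) gives:
  V_1 = 5.57 V, V_2 = 5.064 V, V_3 = 14.99 V, V_4 = 5.601 V
I_R3 = (V_3 - V_4)/R3 = (14.99 - 5.601)/2000 = 0.004696 A
|I_R3| = 0.004696 A

Final answer: |I_R3| = 0.004696 A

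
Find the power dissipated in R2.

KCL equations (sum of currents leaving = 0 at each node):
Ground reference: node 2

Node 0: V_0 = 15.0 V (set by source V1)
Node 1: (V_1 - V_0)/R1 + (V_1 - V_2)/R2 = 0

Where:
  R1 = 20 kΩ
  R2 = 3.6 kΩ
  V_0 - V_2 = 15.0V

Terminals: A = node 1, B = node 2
Nodal analysis, taking node 2 as the 0 V reference.
Source V1 fixes V_0 = 15 V.
KCL at each unknown node (sum of currents leaving = 0; resistances in Ω):
  Node 1: (V_1 - 15)/20000 + (V_1 - 0)/3600 = 0
Collecting terms: 0.0003278 × V_1 = 0.00075  =>  V_1 = 2.288 V
I_R2 = (V_1 - V_2)/R2 = (2.288 - 0)/3600 = 0.0006356 A
P_R2 = I_R2² × R2 = (0.0006356)² × 3600 = 0.001454 W

Final answer: 0.001454 W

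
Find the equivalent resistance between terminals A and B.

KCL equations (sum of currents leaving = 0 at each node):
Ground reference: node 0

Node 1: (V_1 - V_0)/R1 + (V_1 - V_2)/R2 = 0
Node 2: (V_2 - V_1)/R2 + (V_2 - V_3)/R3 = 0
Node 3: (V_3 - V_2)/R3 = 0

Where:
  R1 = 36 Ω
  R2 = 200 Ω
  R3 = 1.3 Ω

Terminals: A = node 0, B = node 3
Reduce the network between node 0 (A) and node 3 (B) by series/parallel combination:
  Rs1 = R1 + R2 (series, joined only at node 1) = 36 + 200 = 236 Ω
  Rs2 = R3 + Rs1 (series, joined only at node 2) = 1.3 + 236 = 237.3 Ω
R_eq = 237.3 Ω

Final answer: 237.3 Ω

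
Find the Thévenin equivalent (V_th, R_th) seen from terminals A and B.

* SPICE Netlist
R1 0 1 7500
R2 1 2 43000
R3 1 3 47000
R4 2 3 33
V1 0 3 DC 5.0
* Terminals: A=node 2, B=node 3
Step 1 — V_th is the open-circuit voltage V_A - V_B (nothing connected across the terminals).
Nodal analysis, taking node 3 as the 0 V reference.
Source V1 fixes V_0 = 5 V.
KCL at each unknown node (sum of currents leaving = 0; resistances in Ω):
  Node 1: (V_1 - 5)/7500 + (V_1 - V_2)/43000 + (V_1 - 0)/47000 = 0
  Node 2: (V_2 - V_1)/43000 + (V_2 - 0)/33 = 0
Collecting terms (coefficients in siemens):
  0.0001779·V_1 - 0.00002326·V_2 = 0.0006667
  0.03033·V_2 - 0.00002326·V_1 = 0
Determinant D = (0.0001779)(0.03033) - (-0.00002326)(-0.00002326) = 0.000005393
V_1 = [(0.0006667)(0.03033) - (-0.00002326)(0)]/D = 3.749 V
V_2 = [(0.0001779)(0) - (0.0006667)(-0.00002326)]/D = 0.002875 V
V_th = V_2 - V_3 = 0.002875 - 0 = 0.002875 V
Step 2 — R_th: zero the source — replace V1 by a short circuit (node 3 merges into node 0) — and find the resistance seen between A (node 2) and B (node 0).
Reduce the network between node 2 (A) and node 0 (B) by series/parallel combination:
  Rp1 = R1 ‖ R3 (parallel, both between nodes 0 and 1) = 1/(1/7500 + 1/47000) = 6468 Ω
  Rs1 = R2 + Rp1 (series, joined only at node 1) = 43000 + 6468 = 49470 Ω
  Rp2 = R4 ‖ Rs1 (parallel, both between nodes 0 and 2) = 1/(1/33 + 1/49470) = 32.98 Ω
R_th = 32.98 Ω

Final answer: V_th = 0.002875 V, R_th = 32.98 Ω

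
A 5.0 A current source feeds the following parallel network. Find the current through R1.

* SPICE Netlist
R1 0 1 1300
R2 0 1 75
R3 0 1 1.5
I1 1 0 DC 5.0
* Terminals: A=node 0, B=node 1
All resistors sit directly between nodes 0 and 1, so they are in parallel and share one voltage V; the full source current 5 A splits among them.
1/R_par = 1/1300 + 1/75 + 1/1.5 = 0.6808 S  =>  R_par = 1.469 Ω
V = I × R_par = 5 × 1.469 = 7.345 V
I_R1 = V/R1 = 7.345/1300 = 0.00565 A

Final answer: 0.00565 A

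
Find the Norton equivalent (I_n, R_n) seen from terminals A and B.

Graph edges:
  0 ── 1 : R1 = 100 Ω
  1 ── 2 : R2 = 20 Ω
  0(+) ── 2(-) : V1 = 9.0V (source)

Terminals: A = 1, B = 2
Find the Thévenin equivalent first; then I_n = V_th/R_th and R_n = R_th.
Step 1 — V_th is the open-circuit voltage V_A - V_B (nothing connected across the terminals).
Nodal analysis, taking node 2 as the 0 V reference.
Source V1 fixes V_0 = 9 V.
KCL at each unknown node (sum of currents leaving = 0; resistances in Ω):
  Node 1: (V_1 - 9)/100 + (V_1 - 0)/20 = 0
Collecting terms: 0.06 × V_1 = 0.09  =>  V_1 = 1.5 V
V_th = V_1 - V_2 = 1.5 - 0 = 1.5 V
Step 2 — R_th: zero the source — replace V1 by a short circuit (node 2 merges into node 0) — and find the resistance seen between A (node 1) and B (node 0).
Reduce the network between node 1 (A) and node 0 (B) by series/parallel combination:
  Rp1 = R1 ‖ R2 (parallel, both between nodes 0 and 1) = 1/(1/100 + 1/20) = 16.67 Ω
R_th = 16.67 Ω
I_n = V_th/R_th = 1.5/16.67 = 0.09 A, and R_n = R_th = 16.67 Ω

Final answer: I_n = 0.09 A, R_n = 16.67 Ω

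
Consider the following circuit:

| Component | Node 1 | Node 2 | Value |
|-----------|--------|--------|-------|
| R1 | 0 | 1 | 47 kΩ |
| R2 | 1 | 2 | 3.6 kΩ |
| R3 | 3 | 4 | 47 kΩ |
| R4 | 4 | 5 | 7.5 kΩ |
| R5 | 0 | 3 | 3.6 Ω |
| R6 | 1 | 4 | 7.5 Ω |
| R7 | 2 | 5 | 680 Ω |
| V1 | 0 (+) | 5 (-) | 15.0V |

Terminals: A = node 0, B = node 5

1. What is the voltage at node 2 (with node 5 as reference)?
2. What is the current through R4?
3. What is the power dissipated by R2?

Nodal analysis, taking node 5 as the 0 V reference.
Source V1 fixes V_0 = 15 V.
KCL at each unknown node (sum of currents leaving = 0; resistances in Ω):
  Node 1: (V_1 - 15)/47000 + (V_1 - V_2)/3600 + (V_1 - V_4)/7.5 = 0
  Node 2: (V_2 - V_1)/3600 + (V_2 - 0)/680 = 0
  Node 3: (V_3 - V_4)/47000 + (V_3 - 15)/3.6 = 0
  Node 4: (V_4 - V_3)/47000 + (V_4 - 0)/7500 + (V_4 - V_1)/7.5 = 0
Collecting terms (coefficients in siemens):
  0.1336·V_1 - 0.0002778·V_2 - 0.1333·V_4 = 0.0003191
  0.001748·V_2 - 0.0002778·V_1 = 0
  0.2778·V_3 - 0.00002128·V_4 = 4.167
  0.1335·V_4 - 0.1333·V_1 - 0.00002128·V_3 = 0
Solving these 4 simultaneous equations (Gaussian elimination) gives:
  V_1 = 1.558 V, V_2 = 0.2476 V, V_3 = 15 V, V_4 = 1.559 V
Part 1:
  Read off the nodal solution: V_2 = 0.2476 V
Part 2:
  I_R4 = (V_4 - V_5)/R4 = (1.559 - 0)/7500 = 0.0002079 A
  Magnitude: I_R4 = 0.0002079 A
Part 3:
  I_R2 = (V_1 - V_2)/R2 = (1.558 - 0.2476)/3600 = 0.0003641 A
  P_R2 = I_R2² × R2 = (0.0003641)² × 3600 = 0.0004772 W

Final answers:
1. V_2 = 0.2476 V
2. I_R4 = 0.0002079 A
3. P_R2 = 0.0004772 W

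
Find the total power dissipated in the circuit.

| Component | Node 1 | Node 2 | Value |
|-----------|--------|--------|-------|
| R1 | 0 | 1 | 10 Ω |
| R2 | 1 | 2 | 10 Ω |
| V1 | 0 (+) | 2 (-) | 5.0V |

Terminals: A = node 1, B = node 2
Nodal analysis, taking node 2 as the 0 V reference.
Source V1 fixes V_0 = 5 V.
KCL at each unknown node (sum of currents leaving = 0; resistances in Ω):
  Node 1: (V_1 - 5)/10 + (V_1 - 0)/10 = 0
Collecting terms: 0.2 × V_1 = 0.5  =>  V_1 = 2.5 V
Power in each resistor, P = (ΔV)²/R:
  P_R1 = (5 - 2.5)²/10 = 0.625 W
  P_R2 = (2.5 - 0)²/10 = 0.625 W
P_total = P_R1 + P_R2 = 1.25 W

Final answer: 1.25 W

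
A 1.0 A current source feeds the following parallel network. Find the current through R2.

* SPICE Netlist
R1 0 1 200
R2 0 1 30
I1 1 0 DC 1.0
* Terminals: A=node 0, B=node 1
All resistors sit directly between nodes 0 and 1, so they are in parallel and share one voltage V; the full source current 1 A splits among them.
1/R_par = 1/200 + 1/30 = 0.03833 S  =>  R_par = 26.09 Ω
V = I × R_par = 1 × 26.09 = 26.09 V
I_R2 = V/R2 = 26.09/30 = 0.8696 A

Final answer: 0.8696 A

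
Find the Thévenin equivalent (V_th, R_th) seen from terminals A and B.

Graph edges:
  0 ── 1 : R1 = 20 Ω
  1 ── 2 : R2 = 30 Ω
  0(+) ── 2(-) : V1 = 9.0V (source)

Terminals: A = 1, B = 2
Step 1 — V_th is the open-circuit voltage V_A - V_B (nothing connected across the terminals).
Nodal analysis, taking node 2 as the 0 V reference.
Source V1 fixes V_0 = 9 V.
KCL at each unknown node (sum of currents leaving = 0; resistances in Ω):
  Node 1: (V_1 - 9)/20 + (V_1 - 0)/30 = 0
Collecting terms: 0.08333 × V_1 = 0.45  =>  V_1 = 5.4 V
V_th = V_1 - V_2 = 5.4 - 0 = 5.4 V
Step 2 — R_th: zero the source — replace V1 by a short circuit (node 2 merges into node 0) — and find the resistance seen between A (node 1) and B (node 0).
Reduce the network between node 1 (A) and node 0 (B) by series/parallel combination:
  Rp1 = R1 ‖ R2 (parallel, both between nodes 0 and 1) = 1/(1/20 + 1/30) = 12 Ω
R_th = 12 Ω

Final answer: V_th = 5.4 V, R_th = 12 Ω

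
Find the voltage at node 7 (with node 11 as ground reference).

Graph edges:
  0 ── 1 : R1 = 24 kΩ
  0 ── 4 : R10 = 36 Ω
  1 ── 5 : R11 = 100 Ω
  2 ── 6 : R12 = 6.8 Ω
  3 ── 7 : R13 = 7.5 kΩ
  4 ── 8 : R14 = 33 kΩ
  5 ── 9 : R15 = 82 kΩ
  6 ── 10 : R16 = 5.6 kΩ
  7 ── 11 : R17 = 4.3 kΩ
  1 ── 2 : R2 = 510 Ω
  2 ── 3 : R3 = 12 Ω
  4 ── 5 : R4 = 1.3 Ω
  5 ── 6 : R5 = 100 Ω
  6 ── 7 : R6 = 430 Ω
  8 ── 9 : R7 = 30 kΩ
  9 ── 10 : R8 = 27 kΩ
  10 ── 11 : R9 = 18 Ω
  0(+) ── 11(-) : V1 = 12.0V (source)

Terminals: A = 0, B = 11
Nodal analysis, taking node 11 as the 0 V reference.
Source V1 fixes V_0 = 12 V.
KCL at each unknown node (sum of currents leaving = 0; resistances in Ω):
  Node 1: (V_1 - 12)/24000 + (V_1 - V_2)/510 + (V_1 - V_5)/100 = 0
  Node 2: (V_2 - V_1)/510 + (V_2 - V_3)/12 + (V_2 - V_6)/6.8 = 0
  Node 3: (V_3 - V_2)/12 + (V_3 - V_7)/7500 = 0
  Node 4: (V_4 - V_5)/1.3 + (V_4 - 12)/36 + (V_4 - V_8)/33000 = 0
  Node 5: (V_5 - V_4)/1.3 + (V_5 - V_6)/100 + (V_5 - V_1)/100 + (V_5 - V_9)/82000 = 0
  Node 6: (V_6 - V_5)/100 + (V_6 - V_7)/430 + (V_6 - V_2)/6.8 + (V_6 - V_10)/5600 = 0
  Node 7: (V_7 - V_6)/430 + (V_7 - V_3)/7500 + (V_7 - 0)/4300 = 0
  Node 8: (V_8 - V_9)/30000 + (V_8 - V_4)/33000 = 0
  Node 9: (V_9 - V_8)/30000 + (V_9 - V_10)/27000 + (V_9 - V_5)/82000 = 0
  Node 10: (V_10 - V_9)/27000 + (V_10 - 0)/18 + (V_10 - V_6)/5600 = 0
Collecting terms (coefficients in siemens):
  0.012·V_1 - 0.001961·V_2 - 0.01·V_5 = 0.0005
  0.2324·V_2 - 0.001961·V_1 - 0.08333·V_3 - 0.1471·V_6 = 0
  0.08347·V_3 - 0.08333·V_2 - 0.0001333·V_7 = 0
  0.797·V_4 - 0.7692·V_5 - 0.0000303·V_8 = 0.3333
  0.7892·V_5 - 0.01·V_1 - 0.7692·V_4 - 0.01·V_6 - 0.0000122·V_9 = 0
  0.1596·V_6 - 0.1471·V_2 - 0.01·V_5 - 0.002326·V_7 - 0.0001786·V_10 = 0
  0.002691·V_7 - 0.0001333·V_3 - 0.002326·V_6 = 0
  0.00006364·V_8 - 0.0000303·V_4 - 0.00003333·V_9 = 0
  0.00008257·V_9 - 0.0000122·V_5 - 0.00003333·V_8 - 0.00003704·V_10 = 0
  0.05577·V_10 - 0.0001786·V_6 - 0.00003704·V_9 = 0
Solving these 10 simultaneous equations (Gaussian elimination) gives:
  V_1 = 11.77 V, V_2 = 11.45 V, V_3 = 11.44 V, V_4 = 11.83 V
  V_5 = 11.83 V, V_6 = 11.44 V, V_7 = 10.45 V, V_8 = 8.318 V
  V_9 = 5.123 V, V_10 = 0.04004 V
The requested potential is V_7 = 10.45 V.

Final answer: V_7 = 10.45 V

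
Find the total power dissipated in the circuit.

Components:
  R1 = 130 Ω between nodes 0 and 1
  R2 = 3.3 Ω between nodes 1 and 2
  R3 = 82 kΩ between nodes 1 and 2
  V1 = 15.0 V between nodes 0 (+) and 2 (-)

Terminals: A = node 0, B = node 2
Nodal analysis, taking node 2 as the 0 V reference.
Source V1 fixes V_0 = 15 V.
KCL at each unknown node (sum of currents leaving = 0; resistances in Ω):
  Node 1: (V_1 - 15)/130 + (V_1 - 0)/3.3 + (V_1 - 0)/82000 = 0
Collecting terms: 0.3107 × V_1 = 0.1154  =>  V_1 = 0.3713 V
Power in each resistor, P = (ΔV)²/R:
  P_R1 = (15 - 0.3713)²/130 = 1.646 W
  P_R2 = (0.3713 - 0)²/3.3 = 0.04178 W
  P_R3 = (0.3713 - 0)²/82000 = 0.000001682 W
P_total = P_R1 + P_R2 + P_R3 = 1.688 W

Final answer: 1.688 W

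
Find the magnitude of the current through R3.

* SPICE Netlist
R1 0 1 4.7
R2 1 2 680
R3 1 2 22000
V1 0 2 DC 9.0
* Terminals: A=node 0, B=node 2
Nodal analysis, taking node 2 as the 0 V reference.
Source V1 fixes V_0 = 9 V.
KCL at each unknown node (sum of currents leaving = 0; resistances in Ω):
  Node 1: (V_1 - 9)/4.7 + (V_1 - 0)/680 + (V_1 - 0)/22000 = 0
Collecting terms: 0.2143 × V_1 = 1.915  =>  V_1 = 8.936 V
I_R3 = (V_1 - V_2)/R3 = (8.936 - 0)/22000 = 0.0004062 A
|I_R3| = 0.0004062 A

Final answer: |I_R3| = 0.0004062 A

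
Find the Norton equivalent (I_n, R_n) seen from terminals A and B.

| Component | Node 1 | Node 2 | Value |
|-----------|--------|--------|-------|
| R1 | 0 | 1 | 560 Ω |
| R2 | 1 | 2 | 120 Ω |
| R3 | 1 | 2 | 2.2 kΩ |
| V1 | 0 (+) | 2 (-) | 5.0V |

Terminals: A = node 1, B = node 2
Find the Thévenin equivalent first; then I_n = V_th/R_th and R_n = R_th.
Step 1 — V_th is the open-circuit voltage V_A - V_B (nothing connected across the terminals).
Nodal analysis, taking node 2 as the 0 V reference.
Source V1 fixes V_0 = 5 V.
KCL at each unknown node (sum of currents leaving = 0; resistances in Ω):
  Node 1: (V_1 - 5)/560 + (V_1 - 0)/120 + (V_1 - 0)/2200 = 0
Collecting terms: 0.01057 × V_1 = 0.008929  =>  V_1 = 0.8444 V
V_th = V_1 - V_2 = 0.8444 - 0 = 0.8444 V
Step 2 — R_th: zero the source — replace V1 by a short circuit (node 2 merges into node 0) — and find the resistance seen between A (node 1) and B (node 0).
Reduce the network between node 1 (A) and node 0 (B) by series/parallel combination:
  Rp1 = R1 ‖ R2 ‖ R3 (parallel, all between nodes 0 and 1) = 1/(1/560 + 1/120 + 1/2200) = 94.58 Ω
R_th = 94.58 Ω
I_n = V_th/R_th = 0.8444/94.58 = 0.008929 A, and R_n = R_th = 94.58 Ω

Final answer: I_n = 0.008929 A, R_n = 94.58 Ω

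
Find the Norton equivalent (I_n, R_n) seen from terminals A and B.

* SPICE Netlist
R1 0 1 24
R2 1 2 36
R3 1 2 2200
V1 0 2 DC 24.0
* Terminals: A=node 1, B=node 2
Find the Thévenin equivalent first; then I_n = V_th/R_th and R_n = R_th.
Step 1 — V_th is the open-circuit voltage V_A - V_B (nothing connected across the terminals).
Nodal analysis, taking node 2 as the 0 V reference.
Source V1 fixes V_0 = 24 V.
KCL at each unknown node (sum of currents leaving = 0; resistances in Ω):
  Node 1: (V_1 - 24)/24 + (V_1 - 0)/36 + (V_1 - 0)/2200 = 0
Collecting terms: 0.0699 × V_1 = 1  =>  V_1 = 14.31 V
V_th = V_1 - V_2 = 14.31 - 0 = 14.31 V
Step 2 — R_th: zero the source — replace V1 by a short circuit (node 2 merges into node 0) — and find the resistance seen between A (node 1) and B (node 0).
Reduce the network between node 1 (A) and node 0 (B) by series/parallel combination:
  Rp1 = R1 ‖ R2 ‖ R3 (parallel, all between nodes 0 and 1) = 1/(1/24 + 1/36 + 1/2200) = 14.31 Ω
R_th = 14.31 Ω
I_n = V_th/R_th = 14.31/14.31 = 1 A, and R_n = R_th = 14.31 Ω

Final answer: I_n = 1 A, R_n = 14.31 Ω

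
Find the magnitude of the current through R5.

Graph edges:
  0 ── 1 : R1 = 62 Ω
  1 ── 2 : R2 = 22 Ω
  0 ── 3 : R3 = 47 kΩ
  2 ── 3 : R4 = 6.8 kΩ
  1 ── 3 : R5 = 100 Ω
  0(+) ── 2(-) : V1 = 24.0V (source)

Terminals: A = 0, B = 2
Nodal analysis, taking node 2 as the 0 V reference.
Source V1 fixes V_0 = 24 V.
KCL at each unknown node (sum of currents leaving = 0; resistances in Ω):
  Node 1: (V_1 - 24)/62 + (V_1 - 0)/22 + (V_1 - V_3)/100 = 0
  Node 3: (V_3 - 24)/47000 + (V_3 - 0)/6800 + (V_3 - V_1)/100 = 0
Collecting terms (coefficients in siemens):
  0.07158·V_1 - 0.01·V_3 = 0.3871
  0.01017·V_3 - 0.01·V_1 = 0.0005106
Determinant D = (0.07158)(0.01017) - (-0.01)(-0.01) = 0.0006279
V_1 = [(0.3871)(0.01017) - (-0.01)(0.0005106)]/D = 6.277 V
V_3 = [(0.07158)(0.0005106) - (0.3871)(-0.01)]/D = 6.223 V
I_R5 = (V_1 - V_3)/R5 = (6.277 - 6.223)/100 = 0.000537 A
|I_R5| = 0.000537 A

Final answer: |I_R5| = 0.000537 A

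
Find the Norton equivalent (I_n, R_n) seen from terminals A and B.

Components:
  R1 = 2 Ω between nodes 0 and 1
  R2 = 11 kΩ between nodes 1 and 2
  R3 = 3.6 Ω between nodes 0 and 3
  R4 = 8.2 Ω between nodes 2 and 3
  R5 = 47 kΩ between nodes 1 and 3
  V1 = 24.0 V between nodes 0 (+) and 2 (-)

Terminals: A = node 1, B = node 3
Find the Thévenin equivalent first; then I_n = V_th/R_th and R_n = R_th.
Step 1 — V_th is the open-circuit voltage V_A - V_B (nothing connected across the terminals).
Nodal analysis, taking node 2 as the 0 V reference.
Source V1 fixes V_0 = 24 V.
KCL at each unknown node (sum of currents leaving = 0; resistances in Ω):
  Node 1: (V_1 - 24)/2 + (V_1 - 0)/11000 + (V_1 - V_3)/47000 = 0
  Node 3: (V_3 - 24)/3.6 + (V_3 - 0)/8.2 + (V_3 - V_1)/47000 = 0
Collecting terms (coefficients in siemens):
  0.5001·V_1 - 0.00002128·V_3 = 12
  0.3998·V_3 - 0.00002128·V_1 = 6.667
Determinant D = (0.5001)(0.3998) - (-0.00002128)(-0.00002128) = 0.1999
V_1 = [(12)(0.3998) - (-0.00002128)(6.667)]/D = 24 V
V_3 = [(0.5001)(6.667) - (12)(-0.00002128)]/D = 16.68 V
V_th = V_1 - V_3 = 24 - 16.68 = 7.317 V
Step 2 — R_th: zero the source — replace V1 by a short circuit (node 2 merges into node 0) — and find the resistance seen between A (node 1) and B (node 3).
Reduce the network between node 1 (A) and node 3 (B) by series/parallel combination:
  Rp1 = R1 ‖ R2 (parallel, both between nodes 0 and 1) = 1/(1/2 + 1/11000) = 2 Ω
  Rp2 = R3 ‖ R4 (parallel, both between nodes 0 and 3) = 1/(1/3.6 + 1/8.2) = 2.502 Ω
  Rs1 = Rp1 + Rp2 (series, joined only at node 0) = 2 + 2.502 = 4.501 Ω
  Rp3 = R5 ‖ Rs1 (parallel, both between nodes 1 and 3) = 1/(1/47000 + 1/4.501) = 4.501 Ω
R_th = 4.501 Ω
I_n = V_th/R_th = 7.317/4.501 = 1.626 A, and R_n = R_th = 4.501 Ω

Final answer: I_n = 1.626 A, R_n = 4.501 Ω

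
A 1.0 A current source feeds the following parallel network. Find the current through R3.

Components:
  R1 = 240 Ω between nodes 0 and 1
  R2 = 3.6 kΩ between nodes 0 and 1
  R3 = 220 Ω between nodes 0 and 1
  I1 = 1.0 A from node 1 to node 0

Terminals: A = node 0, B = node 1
All resistors sit directly between nodes 0 and 1, so they are in parallel and share one voltage V; the full source current 1 A splits among them.
1/R_par = 1/240 + 1/3600 + 1/220 = 0.00899 S  =>  R_par = 111.2 Ω
V = I × R_par = 1 × 111.2 = 111.2 V
I_R3 = V/R3 = 111.2/220 = 0.5056 A

Final answer: 0.5056 A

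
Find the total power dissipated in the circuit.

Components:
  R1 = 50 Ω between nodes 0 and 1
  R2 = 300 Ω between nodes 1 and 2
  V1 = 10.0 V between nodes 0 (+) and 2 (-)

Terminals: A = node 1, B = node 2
Nodal analysis, taking node 2 as the 0 V reference.
Source V1 fixes V_0 = 10 V.
KCL at each unknown node (sum of currents leaving = 0; resistances in Ω):
  Node 1: (V_1 - 10)/50 + (V_1 - 0)/300 = 0
Collecting terms: 0.02333 × V_1 = 0.2  =>  V_1 = 8.571 V
Power in each resistor, P = (ΔV)²/R:
  P_R1 = (10 - 8.571)²/50 = 0.04082 W
  P_R2 = (8.571 - 0)²/300 = 0.2449 W
P_total = P_R1 + P_R2 = 0.2857 W

Final answer: 0.2857 W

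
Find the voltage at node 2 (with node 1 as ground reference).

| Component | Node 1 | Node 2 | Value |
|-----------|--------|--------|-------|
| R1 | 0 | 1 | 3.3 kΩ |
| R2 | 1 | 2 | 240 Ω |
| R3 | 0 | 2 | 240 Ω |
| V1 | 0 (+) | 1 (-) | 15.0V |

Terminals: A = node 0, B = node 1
Nodal analysis, taking node 1 as the 0 V reference.
Source V1 fixes V_0 = 15 V.
KCL at each unknown node (sum of currents leaving = 0; resistances in Ω):
  Node 2: (V_2 - 0)/240 + (V_2 - 15)/240 = 0
Collecting terms: 0.008333 × V_2 = 0.0625  =>  V_2 = 7.5 V
The requested potential is V_2 = 7.5 V.

Final answer: V_2 = 7.5 V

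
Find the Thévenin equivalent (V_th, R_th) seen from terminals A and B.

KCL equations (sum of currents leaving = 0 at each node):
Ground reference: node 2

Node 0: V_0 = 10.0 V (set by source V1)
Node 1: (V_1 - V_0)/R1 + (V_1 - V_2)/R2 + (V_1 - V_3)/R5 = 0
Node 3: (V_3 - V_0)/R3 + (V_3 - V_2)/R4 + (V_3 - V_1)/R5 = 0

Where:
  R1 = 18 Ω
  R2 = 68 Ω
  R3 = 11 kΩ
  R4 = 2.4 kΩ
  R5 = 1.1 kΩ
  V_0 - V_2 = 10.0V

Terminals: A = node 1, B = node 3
Step 1 — V_th is the open-circuit voltage V_A - V_B (nothing connected across the terminals).
Nodal analysis, taking node 2 as the 0 V reference.
Source V1 fixes V_0 = 10 V.
KCL at each unknown node (sum of currents leaving = 0; resistances in Ω):
  Node 1: (V_1 - 10)/18 + (V_1 - 0)/68 + (V_1 - V_3)/1100 = 0
  Node 3: (V_3 - 10)/11000 + (V_3 - 0)/2400 + (V_3 - V_1)/1100 = 0
Collecting terms (coefficients in siemens):
  0.07117·V_1 - 0.0009091·V_3 = 0.5556
  0.001417·V_3 - 0.0009091·V_1 = 0.0009091
Determinant D = (0.07117)(0.001417) - (-0.0009091)(-0.0009091) = 0.0001
V_1 = [(0.5556)(0.001417) - (-0.0009091)(0.0009091)]/D = 7.879 V
V_3 = [(0.07117)(0.0009091) - (0.5556)(-0.0009091)]/D = 5.698 V
V_th = V_1 - V_3 = 7.879 - 5.698 = 2.181 V
Step 2 — R_th: zero the source — replace V1 by a short circuit (node 2 merges into node 0) — and find the resistance seen between A (node 1) and B (node 3).
Reduce the network between node 1 (A) and node 3 (B) by series/parallel combination:
  Rp1 = R1 ‖ R2 (parallel, both between nodes 0 and 1) = 1/(1/18 + 1/68) = 14.23 Ω
  Rp2 = R3 ‖ R4 (parallel, both between nodes 0 and 3) = 1/(1/11000 + 1/2400) = 1970 Ω
  Rs1 = Rp1 + Rp2 (series, joined only at node 0) = 14.23 + 1970 = 1984 Ω
  Rp3 = R5 ‖ Rs1 (parallel, both between nodes 1 and 3) = 1/(1/1100 + 1/1984) = 707.7 Ω
R_th = 707.7 Ω

Final answer: V_th = 2.181 V, R_th = 707.7 Ω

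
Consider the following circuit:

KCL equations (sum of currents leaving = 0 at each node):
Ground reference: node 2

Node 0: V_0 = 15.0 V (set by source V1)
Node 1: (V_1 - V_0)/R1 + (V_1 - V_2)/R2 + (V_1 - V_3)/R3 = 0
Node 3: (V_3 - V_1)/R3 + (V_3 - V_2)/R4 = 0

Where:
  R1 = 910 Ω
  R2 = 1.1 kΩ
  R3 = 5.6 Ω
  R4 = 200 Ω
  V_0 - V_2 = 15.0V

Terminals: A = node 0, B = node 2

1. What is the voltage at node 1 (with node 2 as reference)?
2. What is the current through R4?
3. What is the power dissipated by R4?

Nodal analysis, taking node 2 as the 0 V reference.
Source V1 fixes V_0 = 15 V.
KCL at each unknown node (sum of currents leaving = 0; resistances in Ω):
  Node 1: (V_1 - 15)/910 + (V_1 - 0)/1100 + (V_1 - V_3)/5.6 = 0
  Node 3: (V_3 - V_1)/5.6 + (V_3 - 0)/200 = 0
Collecting terms (coefficients in siemens):
  0.1806·V_1 - 0.1786·V_3 = 0.01648
  0.1836·V_3 - 0.1786·V_1 = 0
Determinant D = (0.1806)(0.1836) - (-0.1786)(-0.1786) = 0.001261
V_1 = [(0.01648)(0.1836) - (-0.1786)(0)]/D = 2.399 V
V_3 = [(0.1806)(0) - (0.01648)(-0.1786)]/D = 2.333 V
Part 1:
  Read off the nodal solution: V_1 = 2.399 V
Part 2:
  I_R4 = (V_2 - V_3)/R4 = (0 - 2.333)/200 = -0.01167 A
  Magnitude: I_R4 = 0.01167 A
Part 3:
  I_R4 = (V_2 - V_3)/R4 = (0 - 2.333)/200 = -0.01167 A
  P_R4 = I_R4² × R4 = (-0.01167)² × 200 = 0.02722 W

Final answers:
1. V_1 = 2.399 V
2. I_R4 = 0.01167 A
3. P_R4 = 0.02722 W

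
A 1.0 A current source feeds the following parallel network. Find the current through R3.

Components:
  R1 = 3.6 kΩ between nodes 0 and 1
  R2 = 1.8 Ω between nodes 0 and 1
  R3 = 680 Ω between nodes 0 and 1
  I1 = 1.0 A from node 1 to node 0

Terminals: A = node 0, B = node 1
All resistors sit directly between nodes 0 and 1, so they are in parallel and share one voltage V; the full source current 1 A splits among them.
1/R_par = 1/3600 + 1/1.8 + 1/680 = 0.5573 S  =>  R_par = 1.794 Ω
V = I × R_par = 1 × 1.794 = 1.794 V
I_R3 = V/R3 = 1.794/680 = 0.002639 A

Final answer: 0.002639 A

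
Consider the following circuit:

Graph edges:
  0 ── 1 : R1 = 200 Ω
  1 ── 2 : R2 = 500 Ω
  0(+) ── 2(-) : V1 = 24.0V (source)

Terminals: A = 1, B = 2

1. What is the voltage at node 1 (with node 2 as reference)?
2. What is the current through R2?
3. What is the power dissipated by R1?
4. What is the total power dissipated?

Nodal analysis, taking node 2 as the 0 V reference.
Source V1 fixes V_0 = 24 V.
KCL at each unknown node (sum of currents leaving = 0; resistances in Ω):
  Node 1: (V_1 - 24)/200 + (V_1 - 0)/500 = 0
Collecting terms: 0.007 × V_1 = 0.12  =>  V_1 = 17.14 V
Part 1:
  Read off the nodal solution: V_1 = 17.14 V
Part 2:
  I_R2 = (V_1 - V_2)/R2 = (17.14 - 0)/500 = 0.03429 A
  Magnitude: I_R2 = 0.03429 A
Part 3:
  I_R1 = (V_0 - V_1)/R1 = (24 - 17.14)/200 = 0.03429 A
  P_R1 = I_R1² × R1 = (0.03429)² × 200 = 0.2351 W
Part 4:
  Power in each resistor, P = (ΔV)²/R:
    P_R1 = (24 - 17.14)²/200 = 0.2351 W
    P_R2 = (17.14 - 0)²/500 = 0.5878 W
  P_total = P_R1 + P_R2 = 0.8229 W

Final answers:
1. V_1 = 17.14 V
2. I_R2 = 0.03429 A
3. P_R1 = 0.2351 W
4. P_total = 0.8229 W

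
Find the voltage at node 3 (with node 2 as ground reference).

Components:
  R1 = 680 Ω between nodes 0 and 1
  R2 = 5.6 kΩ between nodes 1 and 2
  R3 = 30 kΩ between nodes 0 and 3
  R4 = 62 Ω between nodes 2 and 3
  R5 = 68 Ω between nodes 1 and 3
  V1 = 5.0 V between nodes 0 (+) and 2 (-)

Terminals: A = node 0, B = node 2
Nodal analysis, taking node 2 as the 0 V reference.
Source V1 fixes V_0 = 5 V.
KCL at each unknown node (sum of currents leaving = 0; resistances in Ω):
  Node 1: (V_1 - 5)/680 + (V_1 - 0)/5600 + (V_1 - V_3)/68 = 0
  Node 3: (V_3 - 5)/30000 + (V_3 - 0)/62 + (V_3 - V_1)/68 = 0
Collecting terms (coefficients in siemens):
  0.01636·V_1 - 0.01471·V_3 = 0.007353
  0.03087·V_3 - 0.01471·V_1 = 0.0001667
Determinant D = (0.01636)(0.03087) - (-0.01471)(-0.01471) = 0.0002886
V_1 = [(0.007353)(0.03087) - (-0.01471)(0.0001667)]/D = 0.795 V
V_3 = [(0.01636)(0.0001667) - (0.007353)(-0.01471)]/D = 0.3841 V
The requested potential is V_3 = 0.3841 V.

Final answer: V_3 = 0.3841 V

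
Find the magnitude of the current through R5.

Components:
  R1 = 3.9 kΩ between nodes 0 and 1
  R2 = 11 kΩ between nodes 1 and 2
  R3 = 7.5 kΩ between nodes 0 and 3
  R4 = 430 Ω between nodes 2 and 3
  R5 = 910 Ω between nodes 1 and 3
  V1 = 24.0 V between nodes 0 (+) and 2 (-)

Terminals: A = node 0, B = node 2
Nodal analysis, taking node 2 as the 0 V reference.
Source V1 fixes V_0 = 24 V.
KCL at each unknown node (sum of currents leaving = 0; resistances in Ω):
  Node 1: (V_1 - 24)/3900 + (V_1 - 0)/11000 + (V_1 - V_3)/910 = 0
  Node 3: (V_3 - 24)/7500 + (V_3 - 0)/430 + (V_3 - V_1)/910 = 0
Collecting terms (coefficients in siemens):
  0.001446·V_1 - 0.001099·V_3 = 0.006154
  0.003558·V_3 - 0.001099·V_1 = 0.0032
Determinant D = (0.001446)(0.003558) - (-0.001099)(-0.001099) = 0.000003938
V_1 = [(0.006154)(0.003558) - (-0.001099)(0.0032)]/D = 6.453 V
V_3 = [(0.001446)(0.0032) - (0.006154)(-0.001099)]/D = 2.893 V
I_R5 = (V_1 - V_3)/R5 = (6.453 - 2.893)/910 = 0.003913 A
|I_R5| = 0.003913 A

Final answer: |I_R5| = 0.003913 A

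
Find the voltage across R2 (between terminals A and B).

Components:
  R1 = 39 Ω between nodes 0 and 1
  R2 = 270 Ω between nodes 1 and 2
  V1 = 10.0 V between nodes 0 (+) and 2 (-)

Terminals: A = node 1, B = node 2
R1 and R2 are in series across V1 (node 0 → node 1 → node 2), and the output A–B is taken across R2, so this is a voltage divider.
Series current: I = V1/(R1 + R2) = 10/(39 + 270) = 10/309 = 0.03236 A
V_R2 = I × R2 = V1 × R2/(R1 + R2) = 10 × 270/309 = 8.738 V

Final answer: 8.738 V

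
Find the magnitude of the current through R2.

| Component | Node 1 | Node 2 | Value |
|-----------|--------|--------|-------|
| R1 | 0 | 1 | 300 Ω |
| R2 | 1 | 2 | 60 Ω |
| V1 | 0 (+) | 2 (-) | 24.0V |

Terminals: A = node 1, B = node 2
Nodal analysis, taking node 2 as the 0 V reference.
Source V1 fixes V_0 = 24 V.
KCL at each unknown node (sum of currents leaving = 0; resistances in Ω):
  Node 1: (V_1 - 24)/300 + (V_1 - 0)/60 = 0
Collecting terms: 0.02 × V_1 = 0.08  =>  V_1 = 4 V
I_R2 = (V_1 - V_2)/R2 = (4 - 0)/60 = 0.06667 A
|I_R2| = 0.06667 A

Final answer: |I_R2| = 0.06667 A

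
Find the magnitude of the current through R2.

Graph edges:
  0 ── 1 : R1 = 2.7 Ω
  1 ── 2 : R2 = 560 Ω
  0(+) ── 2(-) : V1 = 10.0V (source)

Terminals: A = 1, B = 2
Nodal analysis, taking node 2 as the 0 V reference.
Source V1 fixes V_0 = 10 V.
KCL at each unknown node (sum of currents leaving = 0; resistances in Ω):
  Node 1: (V_1 - 10)/2.7 + (V_1 - 0)/560 = 0
Collecting terms: 0.3722 × V_1 = 3.704  =>  V_1 = 9.952 V
I_R2 = (V_1 - V_2)/R2 = (9.952 - 0)/560 = 0.01777 A
|I_R2| = 0.01777 A

Final answer: |I_R2| = 0.01777 A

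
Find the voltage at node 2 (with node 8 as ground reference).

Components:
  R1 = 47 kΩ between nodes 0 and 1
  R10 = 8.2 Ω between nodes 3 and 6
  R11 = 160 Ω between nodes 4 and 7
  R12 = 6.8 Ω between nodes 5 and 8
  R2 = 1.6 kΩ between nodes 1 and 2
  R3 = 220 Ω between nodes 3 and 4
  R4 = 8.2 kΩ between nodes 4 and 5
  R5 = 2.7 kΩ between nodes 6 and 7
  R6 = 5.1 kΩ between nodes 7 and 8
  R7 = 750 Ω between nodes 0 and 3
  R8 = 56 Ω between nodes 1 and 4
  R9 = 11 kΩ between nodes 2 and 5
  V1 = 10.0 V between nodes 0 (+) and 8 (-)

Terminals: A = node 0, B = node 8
Nodal analysis, taking node 8 as the 0 V reference.
Source V1 fixes V_0 = 10 V.
KCL at each unknown node (sum of currents leaving = 0; resistances in Ω):
  Node 1: (V_1 - 10)/47000 + (V_1 - V_2)/1600 + (V_1 - V_4)/56 = 0
  Node 2: (V_2 - V_1)/1600 + (V_2 - V_5)/11000 = 0
  Node 3: (V_3 - V_4)/220 + (V_3 - 10)/750 + (V_3 - V_6)/8.2 = 0
  Node 4: (V_4 - V_3)/220 + (V_4 - V_5)/8200 + (V_4 - V_1)/56 + (V_4 - V_7)/160 = 0
  Node 5: (V_5 - V_4)/8200 + (V_5 - V_2)/11000 + (V_5 - 0)/6.8 = 0
  Node 6: (V_6 - V_7)/2700 + (V_6 - V_3)/8.2 = 0
  Node 7: (V_7 - V_6)/2700 + (V_7 - 0)/5100 + (V_7 - V_4)/160 = 0
Collecting terms (coefficients in siemens):
  0.0185·V_1 - 0.000625·V_2 - 0.01786·V_4 = 0.0002128
  0.0007159·V_2 - 0.000625·V_1 - 0.00009091·V_5 = 0
  0.1278·V_3 - 0.004545·V_4 - 0.122·V_6 = 0.01333
  0.02877·V_4 - 0.01786·V_1 - 0.004545·V_3 - 0.000122·V_5 - 0.00625·V_7 = 0
  0.1473·V_5 - 0.00009091·V_2 - 0.000122·V_4 = 0
  0.1223·V_6 - 0.122·V_3 - 0.0003704·V_7 = 0
  0.006816·V_7 - 0.00625·V_4 - 0.0003704·V_6 = 0
Solving these 7 simultaneous equations (Gaussian elimination) gives:
  V_1 = 7.3 V, V_2 = 6.374 V, V_3 = 7.888 V, V_4 = 7.329 V
  V_5 = 0.01 V, V_6 = 7.886 V, V_7 = 7.149 V
The requested potential is V_2 = 6.374 V.

Final answer: V_2 = 6.374 V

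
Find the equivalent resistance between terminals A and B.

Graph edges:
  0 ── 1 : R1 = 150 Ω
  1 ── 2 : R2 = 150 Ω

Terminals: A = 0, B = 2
Reduce the network between node 0 (A) and node 2 (B) by series/parallel combination:
  Rs1 = R1 + R2 (series, joined only at node 1) = 150 + 150 = 300 Ω
R_eq = 300 Ω

Final answer: 300 Ω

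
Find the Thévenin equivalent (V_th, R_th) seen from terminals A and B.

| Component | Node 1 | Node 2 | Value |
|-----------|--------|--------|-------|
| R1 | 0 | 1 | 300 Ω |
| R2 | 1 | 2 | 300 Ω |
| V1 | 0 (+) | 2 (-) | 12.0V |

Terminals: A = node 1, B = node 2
Step 1 — V_th is the open-circuit voltage V_A - V_B (nothing connected across the terminals).
Nodal analysis, taking node 2 as the 0 V reference.
Source V1 fixes V_0 = 12 V.
KCL at each unknown node (sum of currents leaving = 0; resistances in Ω):
  Node 1: (V_1 - 12)/300 + (V_1 - 0)/300 = 0
Collecting terms: 0.006667 × V_1 = 0.04  =>  V_1 = 6 V
V_th = V_1 - V_2 = 6 - 0 = 6 V
Step 2 — R_th: zero the source — replace V1 by a short circuit (node 2 merges into node 0) — and find the resistance seen between A (node 1) and B (node 0).
Reduce the network between node 1 (A) and node 0 (B) by series/parallel combination:
  Rp1 = R1 ‖ R2 (parallel, both between nodes 0 and 1) = 1/(1/300 + 1/300) = 150 Ω
R_th = 150 Ω

Final answer: V_th = 6 V, R_th = 150 Ω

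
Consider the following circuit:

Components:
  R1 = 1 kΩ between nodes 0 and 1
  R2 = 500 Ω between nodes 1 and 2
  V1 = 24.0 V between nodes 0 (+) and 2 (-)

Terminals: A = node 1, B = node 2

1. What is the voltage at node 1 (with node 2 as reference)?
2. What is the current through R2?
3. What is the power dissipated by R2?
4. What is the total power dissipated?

Nodal analysis, taking node 2 as the 0 V reference.
Source V1 fixes V_0 = 24 V.
KCL at each unknown node (sum of currents leaving = 0; resistances in Ω):
  Node 1: (V_1 - 24)/1000 + (V_1 - 0)/500 = 0
Collecting terms: 0.003 × V_1 = 0.024  =>  V_1 = 8 V
Part 1:
  Read off the nodal solution: V_1 = 8 V
Part 2:
  I_R2 = (V_1 - V_2)/R2 = (8 - 0)/500 = 0.016 A
  Magnitude: I_R2 = 0.016 A
Part 3:
  I_R2 = (V_1 - V_2)/R2 = (8 - 0)/500 = 0.016 A
  P_R2 = I_R2² × R2 = (0.016)² × 500 = 0.128 W
Part 4:
  Power in each resistor, P = (ΔV)²/R:
    P_R1 = (24 - 8)²/1000 = 0.256 W
    P_R2 = (8 - 0)²/500 = 0.128 W
  P_total = P_R1 + P_R2 = 0.384 W

Final answers:
1. V_1 = 8 V
2. I_R2 = 0.016 A
3. P_R2 = 0.128 W
4. P_total = 0.384 W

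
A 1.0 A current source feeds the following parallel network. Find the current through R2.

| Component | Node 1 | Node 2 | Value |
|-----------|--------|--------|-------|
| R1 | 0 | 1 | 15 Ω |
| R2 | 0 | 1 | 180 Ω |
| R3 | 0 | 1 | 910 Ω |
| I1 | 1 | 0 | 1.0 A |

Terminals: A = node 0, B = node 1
All resistors sit directly between nodes 0 and 1, so they are in parallel and share one voltage V; the full source current 1 A splits among them.
1/R_par = 1/15 + 1/180 + 1/910 = 0.07332 S  =>  R_par = 13.64 Ω
V = I × R_par = 1 × 13.64 = 13.64 V
I_R2 = V/R2 = 13.64/180 = 0.07577 A

Final answer: 0.07577 A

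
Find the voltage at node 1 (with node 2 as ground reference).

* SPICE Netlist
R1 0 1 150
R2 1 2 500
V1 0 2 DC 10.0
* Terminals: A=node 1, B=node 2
Nodal analysis, taking node 2 as the 0 V reference.
Source V1 fixes V_0 = 10 V.
KCL at each unknown node (sum of currents leaving = 0; resistances in Ω):
  Node 1: (V_1 - 10)/150 + (V_1 - 0)/500 = 0
Collecting terms: 0.008667 × V_1 = 0.06667  =>  V_1 = 7.692 V
The requested potential is V_1 = 7.692 V.

Final answer: V_1 = 7.692 V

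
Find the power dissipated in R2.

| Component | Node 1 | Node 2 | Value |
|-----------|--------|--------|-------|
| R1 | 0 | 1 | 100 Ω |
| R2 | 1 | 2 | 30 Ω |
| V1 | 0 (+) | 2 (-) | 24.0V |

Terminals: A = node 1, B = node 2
Nodal analysis, taking node 2 as the 0 V reference.
Source V1 fixes V_0 = 24 V.
KCL at each unknown node (sum of currents leaving = 0; resistances in Ω):
  Node 1: (V_1 - 24)/100 + (V_1 - 0)/30 = 0
Collecting terms: 0.04333 × V_1 = 0.24  =>  V_1 = 5.538 V
I_R2 = (V_1 - V_2)/R2 = (5.538 - 0)/30 = 0.1846 A
P_R2 = I_R2² × R2 = (0.1846)² × 30 = 1.022 W

Final answer: 1.022 W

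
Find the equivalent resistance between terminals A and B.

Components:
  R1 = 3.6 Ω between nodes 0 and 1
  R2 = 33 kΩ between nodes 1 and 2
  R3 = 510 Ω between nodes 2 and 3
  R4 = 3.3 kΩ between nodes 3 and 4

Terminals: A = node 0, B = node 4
Reduce the network between node 0 (A) and node 4 (B) by series/parallel combination:
  Rs1 = R1 + R2 (series, joined only at node 1) = 3.6 + 33000 = 33000 Ω
  Rs2 = R3 + Rs1 (series, joined only at node 2) = 510 + 33000 = 33510 Ω
  Rs3 = R4 + Rs2 (series, joined only at node 3) = 3300 + 33510 = 36810 Ω
R_eq = 36.81 kΩ

Final answer: 36.81 kΩ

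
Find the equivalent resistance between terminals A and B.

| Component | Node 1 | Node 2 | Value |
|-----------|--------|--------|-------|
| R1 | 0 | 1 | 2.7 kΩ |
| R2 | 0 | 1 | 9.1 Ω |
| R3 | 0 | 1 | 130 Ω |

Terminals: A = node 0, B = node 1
Reduce the network between node 0 (A) and node 1 (B) by series/parallel combination:
  Rp1 = R1 ‖ R2 ‖ R3 (parallel, all between nodes 0 and 1) = 1/(1/2700 + 1/9.1 + 1/130) = 8.478 Ω
R_eq = 8.478 Ω

Final answer: 8.478 Ω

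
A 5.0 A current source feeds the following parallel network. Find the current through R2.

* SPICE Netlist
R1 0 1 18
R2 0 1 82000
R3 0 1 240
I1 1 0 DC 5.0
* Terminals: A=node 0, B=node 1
All resistors sit directly between nodes 0 and 1, so they are in parallel and share one voltage V; the full source current 5 A splits among them.
1/R_par = 1/18 + 1/82000 + 1/240 = 0.05973 S  =>  R_par = 16.74 Ω
V = I × R_par = 5 × 16.74 = 83.7 V
I_R2 = V/R2 = 83.7/82000 = 0.001021 A

Final answer: 0.001021 A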